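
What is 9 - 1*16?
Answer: -7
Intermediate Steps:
9 - 1*16 = 9 - 16 = -7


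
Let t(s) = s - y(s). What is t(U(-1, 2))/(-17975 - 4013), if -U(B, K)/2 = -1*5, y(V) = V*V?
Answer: 45/10994 ≈ 0.0040931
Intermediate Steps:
y(V) = V²
U(B, K) = 10 (U(B, K) = -(-2)*5 = -2*(-5) = 10)
t(s) = s - s²
t(U(-1, 2))/(-17975 - 4013) = (10*(1 - 1*10))/(-17975 - 4013) = (10*(1 - 10))/(-21988) = (10*(-9))*(-1/21988) = -90*(-1/21988) = 45/10994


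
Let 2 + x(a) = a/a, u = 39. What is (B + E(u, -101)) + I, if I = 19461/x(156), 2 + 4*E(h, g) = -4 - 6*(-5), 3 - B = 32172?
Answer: -51624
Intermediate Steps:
x(a) = -1 (x(a) = -2 + a/a = -2 + 1 = -1)
B = -32169 (B = 3 - 1*32172 = 3 - 32172 = -32169)
E(h, g) = 6 (E(h, g) = -1/2 + (-4 - 6*(-5))/4 = -1/2 + (-4 + 30)/4 = -1/2 + (1/4)*26 = -1/2 + 13/2 = 6)
I = -19461 (I = 19461/(-1) = 19461*(-1) = -19461)
(B + E(u, -101)) + I = (-32169 + 6) - 19461 = -32163 - 19461 = -51624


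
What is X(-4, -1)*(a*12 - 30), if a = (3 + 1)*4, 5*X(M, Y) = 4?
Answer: 648/5 ≈ 129.60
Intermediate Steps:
X(M, Y) = ⅘ (X(M, Y) = (⅕)*4 = ⅘)
a = 16 (a = 4*4 = 16)
X(-4, -1)*(a*12 - 30) = 4*(16*12 - 30)/5 = 4*(192 - 30)/5 = (⅘)*162 = 648/5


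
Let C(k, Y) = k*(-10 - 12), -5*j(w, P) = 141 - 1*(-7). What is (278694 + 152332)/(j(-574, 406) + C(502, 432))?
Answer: -1077565/27684 ≈ -38.924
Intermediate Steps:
j(w, P) = -148/5 (j(w, P) = -(141 - 1*(-7))/5 = -(141 + 7)/5 = -1/5*148 = -148/5)
C(k, Y) = -22*k (C(k, Y) = k*(-22) = -22*k)
(278694 + 152332)/(j(-574, 406) + C(502, 432)) = (278694 + 152332)/(-148/5 - 22*502) = 431026/(-148/5 - 11044) = 431026/(-55368/5) = 431026*(-5/55368) = -1077565/27684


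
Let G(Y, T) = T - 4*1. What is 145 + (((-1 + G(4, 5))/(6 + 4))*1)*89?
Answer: 145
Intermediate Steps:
G(Y, T) = -4 + T (G(Y, T) = T - 4 = -4 + T)
145 + (((-1 + G(4, 5))/(6 + 4))*1)*89 = 145 + (((-1 + (-4 + 5))/(6 + 4))*1)*89 = 145 + (((-1 + 1)/10)*1)*89 = 145 + ((0*(1/10))*1)*89 = 145 + (0*1)*89 = 145 + 0*89 = 145 + 0 = 145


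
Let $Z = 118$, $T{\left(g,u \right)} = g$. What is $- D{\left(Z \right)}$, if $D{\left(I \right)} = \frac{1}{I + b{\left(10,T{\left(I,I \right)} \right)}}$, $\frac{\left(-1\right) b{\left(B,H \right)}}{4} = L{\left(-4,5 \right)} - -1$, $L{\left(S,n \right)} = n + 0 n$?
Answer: $- \frac{1}{94} \approx -0.010638$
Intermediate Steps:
$L{\left(S,n \right)} = n$ ($L{\left(S,n \right)} = n + 0 = n$)
$b{\left(B,H \right)} = -24$ ($b{\left(B,H \right)} = - 4 \left(5 - -1\right) = - 4 \left(5 + 1\right) = \left(-4\right) 6 = -24$)
$D{\left(I \right)} = \frac{1}{-24 + I}$ ($D{\left(I \right)} = \frac{1}{I - 24} = \frac{1}{-24 + I}$)
$- D{\left(Z \right)} = - \frac{1}{-24 + 118} = - \frac{1}{94}$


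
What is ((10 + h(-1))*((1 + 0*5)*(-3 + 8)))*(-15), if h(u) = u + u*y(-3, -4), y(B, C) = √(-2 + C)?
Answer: -675 + 75*I*√6 ≈ -675.0 + 183.71*I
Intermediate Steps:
h(u) = u + I*u*√6 (h(u) = u + u*√(-2 - 4) = u + u*√(-6) = u + u*(I*√6) = u + I*u*√6)
((10 + h(-1))*((1 + 0*5)*(-3 + 8)))*(-15) = ((10 - (1 + I*√6))*((1 + 0*5)*(-3 + 8)))*(-15) = ((10 + (-1 - I*√6))*((1 + 0)*5))*(-15) = ((9 - I*√6)*(1*5))*(-15) = ((9 - I*√6)*5)*(-15) = (45 - 5*I*√6)*(-15) = -675 + 75*I*√6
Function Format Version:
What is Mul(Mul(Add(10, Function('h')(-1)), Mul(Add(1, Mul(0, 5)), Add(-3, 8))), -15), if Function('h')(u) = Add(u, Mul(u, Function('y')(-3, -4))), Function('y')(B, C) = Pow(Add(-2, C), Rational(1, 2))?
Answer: Add(-675, Mul(75, I, Pow(6, Rational(1, 2)))) ≈ Add(-675.00, Mul(183.71, I))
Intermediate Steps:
Function('h')(u) = Add(u, Mul(I, u, Pow(6, Rational(1, 2)))) (Function('h')(u) = Add(u, Mul(u, Pow(Add(-2, -4), Rational(1, 2)))) = Add(u, Mul(u, Pow(-6, Rational(1, 2)))) = Add(u, Mul(u, Mul(I, Pow(6, Rational(1, 2))))) = Add(u, Mul(I, u, Pow(6, Rational(1, 2)))))
Mul(Mul(Add(10, Function('h')(-1)), Mul(Add(1, Mul(0, 5)), Add(-3, 8))), -15) = Mul(Mul(Add(10, Mul(-1, Add(1, Mul(I, Pow(6, Rational(1, 2)))))), Mul(Add(1, Mul(0, 5)), Add(-3, 8))), -15) = Mul(Mul(Add(10, Add(-1, Mul(-1, I, Pow(6, Rational(1, 2))))), Mul(Add(1, 0), 5)), -15) = Mul(Mul(Add(9, Mul(-1, I, Pow(6, Rational(1, 2)))), Mul(1, 5)), -15) = Mul(Mul(Add(9, Mul(-1, I, Pow(6, Rational(1, 2)))), 5), -15) = Mul(Add(45, Mul(-5, I, Pow(6, Rational(1, 2)))), -15) = Add(-675, Mul(75, I, Pow(6, Rational(1, 2))))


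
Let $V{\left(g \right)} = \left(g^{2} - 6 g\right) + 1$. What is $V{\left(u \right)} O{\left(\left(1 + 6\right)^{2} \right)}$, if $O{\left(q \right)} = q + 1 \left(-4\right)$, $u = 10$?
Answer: $1845$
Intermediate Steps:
$O{\left(q \right)} = -4 + q$ ($O{\left(q \right)} = q - 4 = -4 + q$)
$V{\left(g \right)} = 1 + g^{2} - 6 g$
$V{\left(u \right)} O{\left(\left(1 + 6\right)^{2} \right)} = \left(1 + 10^{2} - 60\right) \left(-4 + \left(1 + 6\right)^{2}\right) = \left(1 + 100 - 60\right) \left(-4 + 7^{2}\right) = 41 \left(-4 + 49\right) = 41 \cdot 45 = 1845$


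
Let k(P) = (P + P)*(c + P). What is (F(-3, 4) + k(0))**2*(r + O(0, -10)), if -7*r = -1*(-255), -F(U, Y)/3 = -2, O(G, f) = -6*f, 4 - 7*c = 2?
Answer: 5940/7 ≈ 848.57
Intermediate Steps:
c = 2/7 (c = 4/7 - 1/7*2 = 4/7 - 2/7 = 2/7 ≈ 0.28571)
F(U, Y) = 6 (F(U, Y) = -3*(-2) = 6)
k(P) = 2*P*(2/7 + P) (k(P) = (P + P)*(2/7 + P) = (2*P)*(2/7 + P) = 2*P*(2/7 + P))
r = -255/7 (r = -(-1)*(-255)/7 = -1/7*255 = -255/7 ≈ -36.429)
(F(-3, 4) + k(0))**2*(r + O(0, -10)) = (6 + (2/7)*0*(2 + 7*0))**2*(-255/7 - 6*(-10)) = (6 + (2/7)*0*(2 + 0))**2*(-255/7 + 60) = (6 + (2/7)*0*2)**2*(165/7) = (6 + 0)**2*(165/7) = 6**2*(165/7) = 36*(165/7) = 5940/7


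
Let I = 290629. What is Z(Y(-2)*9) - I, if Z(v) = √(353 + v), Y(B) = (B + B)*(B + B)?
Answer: -290629 + √497 ≈ -2.9061e+5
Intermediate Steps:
Y(B) = 4*B² (Y(B) = (2*B)*(2*B) = 4*B²)
Z(Y(-2)*9) - I = √(353 + (4*(-2)²)*9) - 1*290629 = √(353 + (4*4)*9) - 290629 = √(353 + 16*9) - 290629 = √(353 + 144) - 290629 = √497 - 290629 = -290629 + √497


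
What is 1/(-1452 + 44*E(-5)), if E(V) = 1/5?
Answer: -5/7216 ≈ -0.00069290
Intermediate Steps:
E(V) = 1/5
1/(-1452 + 44*E(-5)) = 1/(-1452 + 44*(1/5)) = 1/(-1452 + 44/5) = 1/(-7216/5) = -5/7216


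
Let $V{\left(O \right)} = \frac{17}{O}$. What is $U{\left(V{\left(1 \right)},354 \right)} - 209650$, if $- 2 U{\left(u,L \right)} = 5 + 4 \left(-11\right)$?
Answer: $- \frac{419261}{2} \approx -2.0963 \cdot 10^{5}$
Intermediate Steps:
$U{\left(u,L \right)} = \frac{39}{2}$ ($U{\left(u,L \right)} = - \frac{5 + 4 \left(-11\right)}{2} = - \frac{5 - 44}{2} = \left(- \frac{1}{2}\right) \left(-39\right) = \frac{39}{2}$)
$U{\left(V{\left(1 \right)},354 \right)} - 209650 = \frac{39}{2} - 209650 = - \frac{419261}{2}$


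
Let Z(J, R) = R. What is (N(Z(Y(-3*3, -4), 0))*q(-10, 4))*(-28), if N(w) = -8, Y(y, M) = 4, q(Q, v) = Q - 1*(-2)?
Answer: -1792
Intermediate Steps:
q(Q, v) = 2 + Q (q(Q, v) = Q + 2 = 2 + Q)
(N(Z(Y(-3*3, -4), 0))*q(-10, 4))*(-28) = -8*(2 - 10)*(-28) = -8*(-8)*(-28) = 64*(-28) = -1792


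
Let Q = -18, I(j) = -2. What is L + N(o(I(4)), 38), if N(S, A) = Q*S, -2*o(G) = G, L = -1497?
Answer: -1515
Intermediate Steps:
o(G) = -G/2
N(S, A) = -18*S
L + N(o(I(4)), 38) = -1497 - (-9)*(-2) = -1497 - 18*1 = -1497 - 18 = -1515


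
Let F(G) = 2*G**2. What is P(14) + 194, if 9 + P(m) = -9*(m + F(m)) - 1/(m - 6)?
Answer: -27753/8 ≈ -3469.1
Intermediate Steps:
P(m) = -9 - 1/(-6 + m) - 18*m**2 - 9*m (P(m) = -9 + (-9*(m + 2*m**2) - 1/(m - 6)) = -9 + ((-18*m**2 - 9*m) - 1/(-6 + m)) = -9 + (-1/(-6 + m) - 18*m**2 - 9*m) = -9 - 1/(-6 + m) - 18*m**2 - 9*m)
P(14) + 194 = (53 - 18*14**3 + 45*14 + 99*14**2)/(-6 + 14) + 194 = (53 - 18*2744 + 630 + 99*196)/8 + 194 = (53 - 49392 + 630 + 19404)/8 + 194 = (1/8)*(-29305) + 194 = -29305/8 + 194 = -27753/8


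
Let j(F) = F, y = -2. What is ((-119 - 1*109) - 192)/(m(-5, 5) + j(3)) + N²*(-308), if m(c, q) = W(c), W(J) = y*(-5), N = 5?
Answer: -100520/13 ≈ -7732.3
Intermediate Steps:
W(J) = 10 (W(J) = -2*(-5) = 10)
m(c, q) = 10
((-119 - 1*109) - 192)/(m(-5, 5) + j(3)) + N²*(-308) = ((-119 - 1*109) - 192)/(10 + 3) + 5²*(-308) = ((-119 - 109) - 192)/13 + 25*(-308) = (-228 - 192)*(1/13) - 7700 = -420*1/13 - 7700 = -420/13 - 7700 = -100520/13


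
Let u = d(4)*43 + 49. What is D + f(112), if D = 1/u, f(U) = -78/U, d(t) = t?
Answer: -8563/12376 ≈ -0.69190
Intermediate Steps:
u = 221 (u = 4*43 + 49 = 172 + 49 = 221)
f(U) = -78/U
D = 1/221 ≈ 0.0045249
D + f(112) = 1/221 - 78/112 = 1/221 - 78*1/112 = 1/221 - 39/56 = -8563/12376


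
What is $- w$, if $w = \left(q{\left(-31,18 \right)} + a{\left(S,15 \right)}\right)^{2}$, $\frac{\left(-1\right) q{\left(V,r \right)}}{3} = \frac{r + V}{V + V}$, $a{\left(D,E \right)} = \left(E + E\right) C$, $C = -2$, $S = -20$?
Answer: $- \frac{14130081}{3844} \approx -3675.9$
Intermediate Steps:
$a{\left(D,E \right)} = - 4 E$ ($a{\left(D,E \right)} = \left(E + E\right) \left(-2\right) = 2 E \left(-2\right) = - 4 E$)
$q{\left(V,r \right)} = - \frac{3 \left(V + r\right)}{2 V}$ ($q{\left(V,r \right)} = - 3 \frac{r + V}{V + V} = - 3 \frac{V + r}{2 V} = - \frac{3 \left(V + r\right)}{2 V}$)
$w = \frac{14130081}{3844}$ ($w = \left(\frac{3 \left(\left(-1\right) \left(-31\right) - 18\right)}{2 \left(-31\right)} - 60\right)^{2} = \left(\frac{3}{2} \left(- \frac{1}{31}\right) \left(31 - 18\right) - 60\right)^{2} = \left(\frac{3}{2} \left(- \frac{1}{31}\right) 13 - 60\right)^{2} = \left(- \frac{39}{62} - 60\right)^{2} = \left(- \frac{3759}{62}\right)^{2} = \frac{14130081}{3844} \approx 3675.9$)
$- w = \left(-1\right) \frac{14130081}{3844} = - \frac{14130081}{3844}$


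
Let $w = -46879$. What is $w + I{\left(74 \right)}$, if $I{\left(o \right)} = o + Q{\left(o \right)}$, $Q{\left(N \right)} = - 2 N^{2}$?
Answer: $-57757$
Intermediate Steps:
$I{\left(o \right)} = o - 2 o^{2}$
$w + I{\left(74 \right)} = -46879 + 74 \left(1 - 148\right) = -46879 + 74 \left(-147\right) = -46879 - 10878 = -57757$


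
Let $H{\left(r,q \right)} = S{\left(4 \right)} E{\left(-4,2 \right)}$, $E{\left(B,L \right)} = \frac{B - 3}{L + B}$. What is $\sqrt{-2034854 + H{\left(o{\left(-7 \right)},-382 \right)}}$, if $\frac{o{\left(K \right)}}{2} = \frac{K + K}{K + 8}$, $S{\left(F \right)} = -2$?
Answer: $i \sqrt{2034861} \approx 1426.5 i$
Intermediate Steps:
$o{\left(K \right)} = \frac{4 K}{8 + K}$ ($o{\left(K \right)} = 2 \frac{K + K}{K + 8} = 2 \frac{2 K}{8 + K} = \frac{4 K}{8 + K}$)
$E{\left(B,L \right)} = \frac{-3 + B}{B + L}$
$H{\left(r,q \right)} = -7$ ($H{\left(r,q \right)} = - 2 \frac{-3 - 4}{-4 + 2} = - 2 \frac{1}{-2} \left(-7\right) = - 2 \left(\left(- \frac{1}{2}\right) \left(-7\right)\right) = \left(-2\right) \frac{7}{2} = -7$)
$\sqrt{-2034854 + H{\left(o{\left(-7 \right)},-382 \right)}} = \sqrt{-2034854 - 7} = \sqrt{-2034861} = i \sqrt{2034861}$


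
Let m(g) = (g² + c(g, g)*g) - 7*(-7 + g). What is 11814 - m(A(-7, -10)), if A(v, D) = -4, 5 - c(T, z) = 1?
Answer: 11737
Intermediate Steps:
c(T, z) = 4 (c(T, z) = 5 - 1*1 = 5 - 1 = 4)
m(g) = 49 + g² - 3*g (m(g) = (g² + 4*g) - 7*(-7 + g) = (g² + 4*g) + (49 - 7*g) = 49 + g² - 3*g)
11814 - m(A(-7, -10)) = 11814 - (49 + (-4)² - 3*(-4)) = 11814 - (49 + 16 + 12) = 11814 - 1*77 = 11814 - 77 = 11737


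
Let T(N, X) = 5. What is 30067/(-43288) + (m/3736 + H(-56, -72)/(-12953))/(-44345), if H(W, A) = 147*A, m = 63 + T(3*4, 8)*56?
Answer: -82301688012651/118487722158820 ≈ -0.69460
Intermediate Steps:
m = 343 (m = 63 + 5*56 = 63 + 280 = 343)
30067/(-43288) + (m/3736 + H(-56, -72)/(-12953))/(-44345) = 30067/(-43288) + (343/3736 + (147*(-72))/(-12953))/(-44345) = 30067*(-1/43288) + (343*(1/3736) - 10584*(-1/12953))*(-1/44345) = -30067/43288 + (343/3736 + 10584/12953)*(-1/44345) = -30067/43288 + (43984703/48392408)*(-1/44345) = -30067/43288 - 897647/43795129240 = -82301688012651/118487722158820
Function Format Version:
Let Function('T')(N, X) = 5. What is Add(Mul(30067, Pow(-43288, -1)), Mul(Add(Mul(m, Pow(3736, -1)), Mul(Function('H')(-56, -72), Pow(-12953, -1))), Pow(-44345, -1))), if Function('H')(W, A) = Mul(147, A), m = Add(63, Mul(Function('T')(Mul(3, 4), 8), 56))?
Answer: Rational(-82301688012651, 118487722158820) ≈ -0.69460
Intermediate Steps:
m = 343 (m = Add(63, Mul(5, 56)) = Add(63, 280) = 343)
Add(Mul(30067, Pow(-43288, -1)), Mul(Add(Mul(m, Pow(3736, -1)), Mul(Function('H')(-56, -72), Pow(-12953, -1))), Pow(-44345, -1))) = Add(Mul(30067, Pow(-43288, -1)), Mul(Add(Mul(343, Pow(3736, -1)), Mul(Mul(147, -72), Pow(-12953, -1))), Pow(-44345, -1))) = Add(Mul(30067, Rational(-1, 43288)), Mul(Add(Mul(343, Rational(1, 3736)), Mul(-10584, Rational(-1, 12953))), Rational(-1, 44345))) = Add(Rational(-30067, 43288), Mul(Add(Rational(343, 3736), Rational(10584, 12953)), Rational(-1, 44345))) = Add(Rational(-30067, 43288), Mul(Rational(43984703, 48392408), Rational(-1, 44345))) = Add(Rational(-30067, 43288), Rational(-897647, 43795129240)) = Rational(-82301688012651, 118487722158820)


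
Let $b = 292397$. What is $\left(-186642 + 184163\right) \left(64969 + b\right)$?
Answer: $-885910314$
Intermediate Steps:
$\left(-186642 + 184163\right) \left(64969 + b\right) = \left(-186642 + 184163\right) \left(64969 + 292397\right) = \left(-2479\right) 357366 = -885910314$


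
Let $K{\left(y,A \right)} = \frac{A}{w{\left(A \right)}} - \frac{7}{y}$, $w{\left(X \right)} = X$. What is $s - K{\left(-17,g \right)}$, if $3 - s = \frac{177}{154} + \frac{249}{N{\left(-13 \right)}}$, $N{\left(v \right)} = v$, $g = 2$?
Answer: $\frac{666819}{34034} \approx 19.593$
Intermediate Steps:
$s = \frac{42051}{2002}$ ($s = 3 - \left(\frac{177}{154} + \frac{249}{-13}\right) = 3 - \left(177 \cdot \frac{1}{154} + 249 \left(- \frac{1}{13}\right)\right) = 3 - \left(\frac{177}{154} - \frac{249}{13}\right) = 3 - - \frac{36045}{2002} = 3 + \frac{36045}{2002} = \frac{42051}{2002} \approx 21.004$)
$K{\left(y,A \right)} = 1 - \frac{7}{y}$ ($K{\left(y,A \right)} = \frac{A}{A} - \frac{7}{y} = 1 - \frac{7}{y}$)
$s - K{\left(-17,g \right)} = \frac{42051}{2002} - \frac{-7 - 17}{-17} = \frac{42051}{2002} - \left(- \frac{1}{17}\right) \left(-24\right) = \frac{42051}{2002} - \frac{24}{17} = \frac{666819}{34034}$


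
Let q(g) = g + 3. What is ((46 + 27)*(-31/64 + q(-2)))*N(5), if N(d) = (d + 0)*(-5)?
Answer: -60225/64 ≈ -941.02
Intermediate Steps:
N(d) = -5*d (N(d) = d*(-5) = -5*d)
q(g) = 3 + g
((46 + 27)*(-31/64 + q(-2)))*N(5) = ((46 + 27)*(-31/64 + (3 - 2)))*(-5*5) = (73*(-31*1/64 + 1))*(-25) = (73*(-31/64 + 1))*(-25) = (73*(33/64))*(-25) = (2409/64)*(-25) = -60225/64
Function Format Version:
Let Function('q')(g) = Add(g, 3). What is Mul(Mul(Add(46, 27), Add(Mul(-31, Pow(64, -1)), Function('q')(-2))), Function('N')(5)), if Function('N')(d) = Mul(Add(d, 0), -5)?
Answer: Rational(-60225, 64) ≈ -941.02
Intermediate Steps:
Function('N')(d) = Mul(-5, d) (Function('N')(d) = Mul(d, -5) = Mul(-5, d))
Function('q')(g) = Add(3, g)
Mul(Mul(Add(46, 27), Add(Mul(-31, Pow(64, -1)), Function('q')(-2))), Function('N')(5)) = Mul(Mul(Add(46, 27), Add(Mul(-31, Pow(64, -1)), Add(3, -2))), Mul(-5, 5)) = Mul(Mul(73, Add(Mul(-31, Rational(1, 64)), 1)), -25) = Mul(Mul(73, Add(Rational(-31, 64), 1)), -25) = Mul(Mul(73, Rational(33, 64)), -25) = Mul(Rational(2409, 64), -25) = Rational(-60225, 64)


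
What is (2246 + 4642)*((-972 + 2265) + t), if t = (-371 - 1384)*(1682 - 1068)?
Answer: -7413395976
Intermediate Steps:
t = -1077570 (t = -1755*614 = -1077570)
(2246 + 4642)*((-972 + 2265) + t) = (2246 + 4642)*((-972 + 2265) - 1077570) = 6888*(1293 - 1077570) = 6888*(-1076277) = -7413395976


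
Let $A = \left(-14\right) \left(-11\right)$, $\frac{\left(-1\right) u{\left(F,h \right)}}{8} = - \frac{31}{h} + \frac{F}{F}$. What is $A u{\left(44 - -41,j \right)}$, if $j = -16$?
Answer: $-3619$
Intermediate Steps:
$u{\left(F,h \right)} = -8 + \frac{248}{h}$ ($u{\left(F,h \right)} = - 8 \left(- \frac{31}{h} + \frac{F}{F}\right) = - 8 \left(- \frac{31}{h} + 1\right) = - 8 \left(1 - \frac{31}{h}\right) = -8 + \frac{248}{h}$)
$A = 154$
$A u{\left(44 - -41,j \right)} = 154 \left(-8 + \frac{248}{-16}\right) = 154 \left(-8 + 248 \left(- \frac{1}{16}\right)\right) = 154 \left(-8 - \frac{31}{2}\right) = 154 \left(- \frac{47}{2}\right) = -3619$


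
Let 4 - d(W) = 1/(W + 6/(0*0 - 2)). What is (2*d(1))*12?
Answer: 108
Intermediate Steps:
d(W) = 4 - 1/(-3 + W) (d(W) = 4 - 1/(W + 6/(0*0 - 2)) = 4 - 1/(W + 6/(0 - 2)) = 4 - 1/(W + 6/(-2)) = 4 - 1/(W + 6*(-½)) = 4 - 1/(W - 3) = 4 - 1/(-3 + W))
(2*d(1))*12 = (2*((-13 + 4*1)/(-3 + 1)))*12 = (2*((-13 + 4)/(-2)))*12 = (2*(-½*(-9)))*12 = (2*(9/2))*12 = 9*12 = 108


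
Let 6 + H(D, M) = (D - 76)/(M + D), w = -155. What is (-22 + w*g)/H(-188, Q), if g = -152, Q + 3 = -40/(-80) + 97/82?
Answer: -15225163/2979 ≈ -5110.8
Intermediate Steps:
Q = -54/41 (Q = -3 + (-40/(-80) + 97/82) = -3 + (-40*(-1/80) + 97*(1/82)) = -3 + (½ + 97/82) = -3 + 69/41 = -54/41 ≈ -1.3171)
H(D, M) = -6 + (-76 + D)/(D + M) (H(D, M) = -6 + (D - 76)/(M + D) = -6 + (-76 + D)/(D + M))
(-22 + w*g)/H(-188, Q) = (-22 - 155*(-152))/(((-76 - 6*(-54/41) - 5*(-188))/(-188 - 54/41))) = (-22 + 23560)/(((-76 + 324/41 + 940)/(-7762/41))) = 23538/((-41/7762*35748/41)) = 23538/(-17874/3881) = 23538*(-3881/17874) = -15225163/2979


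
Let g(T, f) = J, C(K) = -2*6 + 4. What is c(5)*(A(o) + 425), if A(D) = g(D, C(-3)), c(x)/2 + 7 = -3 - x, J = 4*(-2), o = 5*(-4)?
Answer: -12510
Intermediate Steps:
o = -20
J = -8
C(K) = -8 (C(K) = -12 + 4 = -8)
c(x) = -20 - 2*x (c(x) = -14 + 2*(-3 - x) = -14 + (-6 - 2*x) = -20 - 2*x)
g(T, f) = -8
A(D) = -8
c(5)*(A(o) + 425) = (-20 - 2*5)*(-8 + 425) = (-20 - 10)*417 = -30*417 = -12510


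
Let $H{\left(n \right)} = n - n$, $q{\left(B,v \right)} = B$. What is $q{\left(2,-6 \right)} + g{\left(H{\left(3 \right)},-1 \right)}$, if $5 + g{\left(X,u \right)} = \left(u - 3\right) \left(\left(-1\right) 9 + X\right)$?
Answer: $33$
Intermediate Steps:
$H{\left(n \right)} = 0$
$g{\left(X,u \right)} = -5 + \left(-9 + X\right) \left(-3 + u\right)$ ($g{\left(X,u \right)} = -5 + \left(u - 3\right) \left(\left(-1\right) 9 + X\right) = -5 + \left(-3 + u\right) \left(-9 + X\right) = -5 + \left(-9 + X\right) \left(-3 + u\right)$)
$q{\left(2,-6 \right)} + g{\left(H{\left(3 \right)},-1 \right)} = 2 + \left(22 - -9 - 0 + 0 \left(-1\right)\right) = 2 + \left(22 + 9 + 0 + 0\right) = 2 + 31 = 33$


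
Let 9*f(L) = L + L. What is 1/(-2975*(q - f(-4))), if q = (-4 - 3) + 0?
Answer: 9/163625 ≈ 5.5004e-5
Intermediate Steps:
f(L) = 2*L/9 (f(L) = (L + L)/9 = (2*L)/9 = 2*L/9)
q = -7 (q = -7 + 0 = -7)
1/(-2975*(q - f(-4))) = 1/(-2975*(-7 - 2*(-4)/9)) = 1/(-2975*(-7 - 1*(-8/9))) = 1/(-2975*(-7 + 8/9)) = 1/(-2975*(-55/9)) = 1/(163625/9) = 9/163625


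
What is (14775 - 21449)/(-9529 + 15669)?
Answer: -3337/3070 ≈ -1.0870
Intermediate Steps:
(14775 - 21449)/(-9529 + 15669) = -6674/6140 = -6674*1/6140 = -3337/3070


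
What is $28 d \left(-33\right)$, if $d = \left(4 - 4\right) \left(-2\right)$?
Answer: $0$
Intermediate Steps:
$d = 0$ ($d = 0 \left(-2\right) = 0$)
$28 d \left(-33\right) = 28 \cdot 0 \left(-33\right) = 0 \left(-33\right) = 0$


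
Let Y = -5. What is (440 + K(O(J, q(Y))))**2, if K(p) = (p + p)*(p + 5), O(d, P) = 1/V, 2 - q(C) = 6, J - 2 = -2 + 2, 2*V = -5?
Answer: 118984464/625 ≈ 1.9038e+5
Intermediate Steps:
V = -5/2 (V = (1/2)*(-5) = -5/2 ≈ -2.5000)
J = 2 (J = 2 + (-2 + 2) = 2 + 0 = 2)
q(C) = -4 (q(C) = 2 - 1*6 = 2 - 6 = -4)
O(d, P) = -2/5 (O(d, P) = 1/(-5/2) = -2/5)
K(p) = 2*p*(5 + p) (K(p) = (2*p)*(5 + p) = 2*p*(5 + p))
(440 + K(O(J, q(Y))))**2 = (440 + 2*(-2/5)*(5 - 2/5))**2 = (440 + 2*(-2/5)*(23/5))**2 = (440 - 92/25)**2 = (10908/25)**2 = 118984464/625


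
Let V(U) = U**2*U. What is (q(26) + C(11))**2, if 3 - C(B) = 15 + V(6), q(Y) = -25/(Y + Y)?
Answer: 141158161/2704 ≈ 52203.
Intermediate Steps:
q(Y) = -25/(2*Y) (q(Y) = -25*1/(2*Y) = -25/(2*Y))
V(U) = U**3
C(B) = -228 (C(B) = 3 - (15 + 6**3) = 3 - (15 + 216) = 3 - 1*231 = 3 - 231 = -228)
(q(26) + C(11))**2 = (-25/2/26 - 228)**2 = (-25/2*1/26 - 228)**2 = (-25/52 - 228)**2 = (-11881/52)**2 = 141158161/2704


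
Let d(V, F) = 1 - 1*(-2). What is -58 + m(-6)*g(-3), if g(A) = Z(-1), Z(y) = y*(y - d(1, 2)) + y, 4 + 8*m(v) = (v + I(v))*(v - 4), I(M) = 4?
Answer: -52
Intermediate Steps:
d(V, F) = 3 (d(V, F) = 1 + 2 = 3)
m(v) = -½ + (-4 + v)*(4 + v)/8 (m(v) = -½ + ((v + 4)*(v - 4))/8 = -½ + ((4 + v)*(-4 + v))/8 = -½ + ((-4 + v)*(4 + v))/8 = -½ + (-4 + v)*(4 + v)/8)
Z(y) = y + y*(-3 + y) (Z(y) = y*(y - 1*3) + y = y*(y - 3) + y = y*(-3 + y) + y = y + y*(-3 + y))
g(A) = 3 (g(A) = -(-2 - 1) = -1*(-3) = 3)
-58 + m(-6)*g(-3) = -58 + (-5/2 + (⅛)*(-6)²)*3 = -58 + (-5/2 + (⅛)*36)*3 = -58 + (-5/2 + 9/2)*3 = -58 + 2*3 = -58 + 6 = -52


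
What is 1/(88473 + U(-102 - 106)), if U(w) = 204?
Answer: 1/88677 ≈ 1.1277e-5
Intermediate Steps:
1/(88473 + U(-102 - 106)) = 1/(88473 + 204) = 1/88677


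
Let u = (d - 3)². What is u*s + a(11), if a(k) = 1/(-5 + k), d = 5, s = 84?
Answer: 2017/6 ≈ 336.17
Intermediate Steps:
u = 4 (u = (5 - 3)² = 2² = 4)
u*s + a(11) = 4*84 + 1/(-5 + 11) = 336 + 1/6 = 336 + ⅙ = 2017/6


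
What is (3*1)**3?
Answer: 27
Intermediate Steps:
(3*1)**3 = 3**3 = 27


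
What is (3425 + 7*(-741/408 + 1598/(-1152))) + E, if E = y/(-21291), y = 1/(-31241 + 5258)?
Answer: 2047963309687715/601886009664 ≈ 3402.6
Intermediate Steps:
y = -1/25983 (y = 1/(-25983) = -1/25983 ≈ -3.8487e-5)
E = 1/553204053 (E = -1/25983/(-21291) = -1/25983*(-1/21291) = 1/553204053 ≈ 1.8077e-9)
(3425 + 7*(-741/408 + 1598/(-1152))) + E = (3425 + 7*(-741/408 + 1598/(-1152))) + 1/553204053 = (3425 + 7*(-741*1/408 + 1598*(-1/1152))) + 1/553204053 = (3425 + 7*(-247/136 - 799/576)) + 1/553204053 = (3425 + 7*(-31367/9792)) + 1/553204053 = (3425 - 219569/9792) + 1/553204053 = 33318031/9792 + 1/553204053 = 2047963309687715/601886009664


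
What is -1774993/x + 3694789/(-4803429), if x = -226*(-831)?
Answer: -3073318797977/300704262258 ≈ -10.220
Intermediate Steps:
x = 187806
-1774993/x + 3694789/(-4803429) = -1774993/187806 + 3694789/(-4803429) = -1774993*1/187806 + 3694789*(-1/4803429) = -1774993/187806 - 3694789/4803429 = -3073318797977/300704262258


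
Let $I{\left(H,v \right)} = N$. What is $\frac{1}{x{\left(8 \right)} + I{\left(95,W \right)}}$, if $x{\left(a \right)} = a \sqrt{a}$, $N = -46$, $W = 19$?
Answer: $- \frac{23}{802} - \frac{4 \sqrt{2}}{401} \approx -0.042785$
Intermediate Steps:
$I{\left(H,v \right)} = -46$
$x{\left(a \right)} = a^{\frac{3}{2}}$
$\frac{1}{x{\left(8 \right)} + I{\left(95,W \right)}} = \frac{1}{8^{\frac{3}{2}} - 46} = \frac{1}{16 \sqrt{2} - 46} = \frac{1}{-46 + 16 \sqrt{2}}$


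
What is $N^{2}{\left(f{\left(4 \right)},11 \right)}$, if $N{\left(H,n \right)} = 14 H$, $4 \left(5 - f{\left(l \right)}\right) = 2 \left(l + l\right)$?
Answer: $196$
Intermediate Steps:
$f{\left(l \right)} = 5 - l$ ($f{\left(l \right)} = 5 - \frac{2 \left(l + l\right)}{4} = 5 - \frac{2 \cdot 2 l}{4} = 5 - \frac{4 l}{4} = 5 - l$)
$N^{2}{\left(f{\left(4 \right)},11 \right)} = \left(14 \left(5 - 4\right)\right)^{2} = \left(14 \cdot 1\right)^{2} = 14^{2} = 196$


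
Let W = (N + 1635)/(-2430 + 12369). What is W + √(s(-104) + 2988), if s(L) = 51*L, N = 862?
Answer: 2497/9939 + 2*I*√579 ≈ 0.25123 + 48.125*I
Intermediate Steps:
W = 2497/9939 (W = (862 + 1635)/(-2430 + 12369) = 2497/9939 ≈ 0.25123)
W + √(s(-104) + 2988) = 2497/9939 + √(51*(-104) + 2988) = 2497/9939 + √(-5304 + 2988) = 2497/9939 + √(-2316) = 2497/9939 + 2*I*√579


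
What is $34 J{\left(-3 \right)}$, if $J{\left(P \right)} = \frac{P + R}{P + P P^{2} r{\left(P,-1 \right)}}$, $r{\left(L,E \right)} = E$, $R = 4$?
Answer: $\frac{17}{12} \approx 1.4167$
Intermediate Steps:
$J{\left(P \right)} = \frac{4 + P}{P - P^{3}}$ ($J{\left(P \right)} = \frac{P + 4}{P + P P^{2} \left(-1\right)} = \frac{4 + P}{P + P^{3} \left(-1\right)} = \frac{4 + P}{P - P^{3}}$)
$34 J{\left(-3 \right)} = 34 \frac{4 - 3}{\left(-3\right) \left(1 - \left(-3\right)^{2}\right)} = 34 \left(\left(- \frac{1}{3}\right) \frac{1}{1 - 9} \cdot 1\right) = 34 \left(\left(- \frac{1}{3}\right) \frac{1}{-8} \cdot 1\right) = 34 \left(\left(- \frac{1}{3}\right) \left(- \frac{1}{8}\right) 1\right) = 34 \cdot \frac{1}{24} = \frac{17}{12}$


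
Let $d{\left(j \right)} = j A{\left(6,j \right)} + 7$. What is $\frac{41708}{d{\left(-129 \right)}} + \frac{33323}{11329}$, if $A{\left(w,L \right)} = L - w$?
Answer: $\frac{526531619}{98686919} \approx 5.3354$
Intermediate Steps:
$d{\left(j \right)} = 7 + j \left(-6 + j\right)$ ($d{\left(j \right)} = j \left(j - 6\right) + 7 = j \left(-6 + j\right) + 7 = 7 + j \left(-6 + j\right)$)
$\frac{41708}{d{\left(-129 \right)}} + \frac{33323}{11329} = \frac{41708}{7 - 129 \left(-6 - 129\right)} + \frac{33323}{11329} = \frac{41708}{7 - -17415} + 33323 \cdot \frac{1}{11329} = \frac{41708}{7 + 17415} + \frac{33323}{11329} = \frac{41708}{17422} + \frac{33323}{11329} = 41708 \cdot \frac{1}{17422} + \frac{33323}{11329} = \frac{20854}{8711} + \frac{33323}{11329} = \frac{526531619}{98686919}$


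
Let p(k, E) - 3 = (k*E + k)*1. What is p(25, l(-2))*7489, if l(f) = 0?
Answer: 209692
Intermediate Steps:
p(k, E) = 3 + k + E*k (p(k, E) = 3 + (k*E + k)*1 = 3 + (E*k + k)*1 = 3 + (k + E*k)*1 = 3 + (k + E*k) = 3 + k + E*k)
p(25, l(-2))*7489 = (3 + 25 + 0*25)*7489 = (3 + 25 + 0)*7489 = 28*7489 = 209692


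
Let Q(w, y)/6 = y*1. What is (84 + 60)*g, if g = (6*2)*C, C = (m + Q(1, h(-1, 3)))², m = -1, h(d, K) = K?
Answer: 499392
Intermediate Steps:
Q(w, y) = 6*y (Q(w, y) = 6*(y*1) = 6*y)
C = 289 (C = (-1 + 6*3)² = (-1 + 18)² = 17² = 289)
g = 3468 (g = (6*2)*289 = 12*289 = 3468)
(84 + 60)*g = (84 + 60)*3468 = 144*3468 = 499392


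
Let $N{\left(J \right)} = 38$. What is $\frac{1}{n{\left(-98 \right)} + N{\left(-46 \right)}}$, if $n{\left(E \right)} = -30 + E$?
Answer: $- \frac{1}{90} \approx -0.011111$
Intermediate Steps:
$\frac{1}{n{\left(-98 \right)} + N{\left(-46 \right)}} = \frac{1}{\left(-30 - 98\right) + 38} = \frac{1}{-128 + 38} = \frac{1}{-90} = - \frac{1}{90}$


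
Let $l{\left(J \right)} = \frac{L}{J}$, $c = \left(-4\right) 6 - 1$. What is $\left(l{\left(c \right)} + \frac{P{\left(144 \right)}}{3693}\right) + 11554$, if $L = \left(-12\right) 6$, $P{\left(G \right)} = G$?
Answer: $\frac{355664182}{30775} \approx 11557.0$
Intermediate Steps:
$L = -72$
$c = -25$ ($c = -24 - 1 = -25$)
$l{\left(J \right)} = - \frac{72}{J}$
$\left(l{\left(c \right)} + \frac{P{\left(144 \right)}}{3693}\right) + 11554 = \left(- \frac{72}{-25} + \frac{144}{3693}\right) + 11554 = \left(\left(-72\right) \left(- \frac{1}{25}\right) + 144 \cdot \frac{1}{3693}\right) + 11554 = \left(\frac{72}{25} + \frac{48}{1231}\right) + 11554 = \frac{89832}{30775} + 11554 = \frac{355664182}{30775}$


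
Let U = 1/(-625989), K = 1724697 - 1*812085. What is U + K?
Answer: 571285073267/625989 ≈ 9.1261e+5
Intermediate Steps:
K = 912612 (K = 1724697 - 812085 = 912612)
U = -1/625989 ≈ -1.5975e-6
U + K = -1/625989 + 912612 = 571285073267/625989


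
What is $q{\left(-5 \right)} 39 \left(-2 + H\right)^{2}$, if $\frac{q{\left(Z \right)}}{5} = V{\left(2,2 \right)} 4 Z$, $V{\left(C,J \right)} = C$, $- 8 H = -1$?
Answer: $- \frac{219375}{8} \approx -27422.0$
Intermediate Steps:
$H = \frac{1}{8}$ ($H = \left(- \frac{1}{8}\right) \left(-1\right) = \frac{1}{8} \approx 0.125$)
$q{\left(Z \right)} = 40 Z$ ($q{\left(Z \right)} = 5 \cdot 2 \cdot 4 Z = 5 \cdot 8 Z = 40 Z$)
$q{\left(-5 \right)} 39 \left(-2 + H\right)^{2} = 40 \left(-5\right) 39 \left(-2 + \frac{1}{8}\right)^{2} = \left(-200\right) 39 \left(- \frac{15}{8}\right)^{2} = \left(-7800\right) \frac{225}{64} = - \frac{219375}{8}$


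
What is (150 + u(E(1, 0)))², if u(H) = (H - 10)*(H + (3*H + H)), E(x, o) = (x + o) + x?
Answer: 4900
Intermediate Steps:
E(x, o) = o + 2*x (E(x, o) = (o + x) + x = o + 2*x)
u(H) = 5*H*(-10 + H) (u(H) = (-10 + H)*(H + 4*H) = (-10 + H)*(5*H) = 5*H*(-10 + H))
(150 + u(E(1, 0)))² = (150 + 5*(0 + 2*1)*(-10 + (0 + 2*1)))² = (150 + 5*(0 + 2)*(-10 + (0 + 2)))² = (150 + 5*2*(-10 + 2))² = (150 + 5*2*(-8))² = (150 - 80)² = 70² = 4900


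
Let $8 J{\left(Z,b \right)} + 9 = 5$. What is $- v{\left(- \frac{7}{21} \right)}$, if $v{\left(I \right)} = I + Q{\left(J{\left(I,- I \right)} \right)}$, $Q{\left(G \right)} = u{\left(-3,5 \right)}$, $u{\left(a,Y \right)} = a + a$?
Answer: $\frac{19}{3} \approx 6.3333$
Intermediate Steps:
$u{\left(a,Y \right)} = 2 a$
$J{\left(Z,b \right)} = - \frac{1}{2}$ ($J{\left(Z,b \right)} = - \frac{9}{8} + \frac{1}{8} \cdot 5 = - \frac{9}{8} + \frac{5}{8} = - \frac{1}{2}$)
$Q{\left(G \right)} = -6$ ($Q{\left(G \right)} = 2 \left(-3\right) = -6$)
$v{\left(I \right)} = -6 + I$ ($v{\left(I \right)} = I - 6 = -6 + I$)
$- v{\left(- \frac{7}{21} \right)} = - (-6 - \frac{7}{21}) = - (-6 - \frac{1}{3}) = \left(-1\right) \left(- \frac{19}{3}\right) = \frac{19}{3}$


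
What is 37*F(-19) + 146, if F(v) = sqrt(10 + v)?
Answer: 146 + 111*I ≈ 146.0 + 111.0*I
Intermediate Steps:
37*F(-19) + 146 = 37*sqrt(10 - 19) + 146 = 37*sqrt(-9) + 146 = 37*(3*I) + 146 = 111*I + 146 = 146 + 111*I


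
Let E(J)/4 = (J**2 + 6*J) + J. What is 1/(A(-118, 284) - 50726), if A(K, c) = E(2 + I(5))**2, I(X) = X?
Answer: 1/102938 ≈ 9.7146e-6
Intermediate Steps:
E(J) = 4*J**2 + 28*J (E(J) = 4*((J**2 + 6*J) + J) = 4*(J**2 + 7*J) = 4*J**2 + 28*J)
A(K, c) = 153664 (A(K, c) = (4*(2 + 5)*(7 + (2 + 5)))**2 = (4*7*(7 + 7))**2 = (4*7*14)**2 = 392**2 = 153664)
1/(A(-118, 284) - 50726) = 1/(153664 - 50726) = 1/102938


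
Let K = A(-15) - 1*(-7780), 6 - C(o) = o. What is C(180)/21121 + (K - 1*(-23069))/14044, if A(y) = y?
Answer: 324400629/148311662 ≈ 2.1873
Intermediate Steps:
C(o) = 6 - o
K = 7765 (K = -15 - 1*(-7780) = -15 + 7780 = 7765)
C(180)/21121 + (K - 1*(-23069))/14044 = (6 - 1*180)/21121 + (7765 - 1*(-23069))/14044 = (6 - 180)*(1/21121) + (7765 + 23069)*(1/14044) = -174*1/21121 + 30834*(1/14044) = -174/21121 + 15417/7022 = 324400629/148311662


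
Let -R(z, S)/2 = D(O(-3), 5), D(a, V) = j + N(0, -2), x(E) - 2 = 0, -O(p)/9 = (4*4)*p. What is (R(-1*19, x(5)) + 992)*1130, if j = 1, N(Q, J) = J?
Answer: 1123220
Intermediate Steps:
O(p) = -144*p (O(p) = -9*4*4*p = -144*p)
x(E) = 2 (x(E) = 2 + 0 = 2)
D(a, V) = -1 (D(a, V) = 1 - 2 = -1)
R(z, S) = 2 (R(z, S) = -2*(-1) = 2)
(R(-1*19, x(5)) + 992)*1130 = (2 + 992)*1130 = 994*1130 = 1123220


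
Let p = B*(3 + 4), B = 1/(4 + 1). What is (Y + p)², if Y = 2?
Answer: 289/25 ≈ 11.560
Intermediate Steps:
B = ⅕ (B = 1/5 = ⅕ ≈ 0.20000)
p = 7/5 (p = (3 + 4)/5 = (⅕)*7 = 7/5 ≈ 1.4000)
(Y + p)² = (2 + 7/5)² = (17/5)² = 289/25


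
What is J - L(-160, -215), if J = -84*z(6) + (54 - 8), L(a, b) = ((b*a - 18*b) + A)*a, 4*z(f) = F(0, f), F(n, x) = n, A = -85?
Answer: 6109646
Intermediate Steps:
z(f) = 0 (z(f) = (1/4)*0 = 0)
L(a, b) = a*(-85 - 18*b + a*b) (L(a, b) = ((b*a - 18*b) - 85)*a = ((a*b - 18*b) - 85)*a = ((-18*b + a*b) - 85)*a = (-85 - 18*b + a*b)*a = a*(-85 - 18*b + a*b))
J = 46 (J = -84*0 + (54 - 8) = 0 + 46 = 46)
J - L(-160, -215) = 46 - (-160)*(-85 - 18*(-215) - 160*(-215)) = 46 - (-160)*(-85 + 3870 + 34400) = 46 - (-160)*38185 = 46 - 1*(-6109600) = 46 + 6109600 = 6109646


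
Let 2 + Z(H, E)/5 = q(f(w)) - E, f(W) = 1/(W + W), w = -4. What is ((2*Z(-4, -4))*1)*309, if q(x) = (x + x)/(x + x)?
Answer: 9270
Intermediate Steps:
f(W) = 1/(2*W)
q(x) = 1 (q(x) = (2*x)/((2*x)) = (2*x)*(1/(2*x)) = 1)
Z(H, E) = -5 - 5*E (Z(H, E) = -10 + 5*(1 - E) = -10 + (5 - 5*E) = -5 - 5*E)
((2*Z(-4, -4))*1)*309 = ((2*(-5 - 5*(-4)))*1)*309 = ((2*(-5 + 20))*1)*309 = ((2*15)*1)*309 = (30*1)*309 = 30*309 = 9270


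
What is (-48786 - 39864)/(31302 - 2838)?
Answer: -14775/4744 ≈ -3.1145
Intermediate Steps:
(-48786 - 39864)/(31302 - 2838) = -88650/28464 = -88650*1/28464 = -14775/4744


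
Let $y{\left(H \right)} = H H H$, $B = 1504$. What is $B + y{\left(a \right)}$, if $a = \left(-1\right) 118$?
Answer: $-1641528$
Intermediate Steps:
$a = -118$
$y{\left(H \right)} = H^{3}$ ($y{\left(H \right)} = H^{2} H = H^{3}$)
$B + y{\left(a \right)} = 1504 + \left(-118\right)^{3} = 1504 - 1643032 = -1641528$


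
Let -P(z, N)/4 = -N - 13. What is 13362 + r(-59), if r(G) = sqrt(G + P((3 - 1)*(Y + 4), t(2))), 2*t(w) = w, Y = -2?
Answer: 13362 + I*sqrt(3) ≈ 13362.0 + 1.732*I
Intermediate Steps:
t(w) = w/2
P(z, N) = 52 + 4*N (P(z, N) = -4*(-N - 13) = -4*(-13 - N) = 52 + 4*N)
r(G) = sqrt(56 + G) (r(G) = sqrt(G + (52 + 4*((1/2)*2))) = sqrt(G + (52 + 4*1)) = sqrt(G + (52 + 4)) = sqrt(G + 56) = sqrt(56 + G))
13362 + r(-59) = 13362 + sqrt(56 - 59) = 13362 + sqrt(-3) = 13362 + I*sqrt(3)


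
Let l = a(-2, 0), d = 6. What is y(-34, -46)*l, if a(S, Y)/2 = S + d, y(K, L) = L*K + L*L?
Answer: 29440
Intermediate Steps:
y(K, L) = L**2 + K*L (y(K, L) = K*L + L**2 = L**2 + K*L)
a(S, Y) = 12 + 2*S (a(S, Y) = 2*(S + 6) = 2*(6 + S) = 12 + 2*S)
l = 8 (l = 12 + 2*(-2) = 12 - 4 = 8)
y(-34, -46)*l = -46*(-34 - 46)*8 = -46*(-80)*8 = 3680*8 = 29440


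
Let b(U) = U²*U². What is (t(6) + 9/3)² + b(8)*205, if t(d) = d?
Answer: 839761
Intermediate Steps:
b(U) = U⁴
(t(6) + 9/3)² + b(8)*205 = (6 + 9/3)² + 8⁴*205 = (6 + 9*(⅓))² + 4096*205 = (6 + 3)² + 839680 = 9² + 839680 = 81 + 839680 = 839761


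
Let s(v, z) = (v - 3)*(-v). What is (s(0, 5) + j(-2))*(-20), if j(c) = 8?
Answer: -160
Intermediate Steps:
s(v, z) = -v*(-3 + v) (s(v, z) = (-3 + v)*(-v) = -v*(-3 + v))
(s(0, 5) + j(-2))*(-20) = (0*(3 - 1*0) + 8)*(-20) = (0*(3 + 0) + 8)*(-20) = (0*3 + 8)*(-20) = (0 + 8)*(-20) = 8*(-20) = -160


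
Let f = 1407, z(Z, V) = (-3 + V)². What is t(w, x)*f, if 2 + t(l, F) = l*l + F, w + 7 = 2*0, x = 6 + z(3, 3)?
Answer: 74571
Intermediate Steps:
x = 6 (x = 6 + (-3 + 3)² = 6 + 0² = 6 + 0 = 6)
w = -7 (w = -7 + 2*0 = -7 + 0 = -7)
t(l, F) = -2 + F + l² (t(l, F) = -2 + (l*l + F) = -2 + (l² + F) = -2 + (F + l²) = -2 + F + l²)
t(w, x)*f = (-2 + 6 + (-7)²)*1407 = (-2 + 6 + 49)*1407 = 53*1407 = 74571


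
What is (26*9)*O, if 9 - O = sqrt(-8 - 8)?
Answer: 2106 - 936*I ≈ 2106.0 - 936.0*I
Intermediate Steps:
O = 9 - 4*I (O = 9 - sqrt(-8 - 8) = 9 - sqrt(-16) = 9 - 4*I ≈ 9.0 - 4.0*I)
(26*9)*O = (26*9)*(9 - 4*I) = 234*(9 - 4*I) = 2106 - 936*I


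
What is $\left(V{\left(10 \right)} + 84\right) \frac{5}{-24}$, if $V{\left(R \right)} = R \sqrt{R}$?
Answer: $- \frac{35}{2} - \frac{25 \sqrt{10}}{12} \approx -24.088$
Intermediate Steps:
$V{\left(R \right)} = R^{\frac{3}{2}}$
$\left(V{\left(10 \right)} + 84\right) \frac{5}{-24} = \left(10^{\frac{3}{2}} + 84\right) \frac{5}{-24} = \left(10 \sqrt{10} + 84\right) 5 \left(- \frac{1}{24}\right) = \left(84 + 10 \sqrt{10}\right) \left(- \frac{5}{24}\right) = - \frac{35}{2} - \frac{25 \sqrt{10}}{12}$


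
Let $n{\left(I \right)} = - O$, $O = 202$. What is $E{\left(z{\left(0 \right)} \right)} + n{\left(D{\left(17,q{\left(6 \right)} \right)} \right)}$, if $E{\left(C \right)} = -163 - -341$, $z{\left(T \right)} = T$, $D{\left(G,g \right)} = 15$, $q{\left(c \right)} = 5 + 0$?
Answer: $-24$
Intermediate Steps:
$q{\left(c \right)} = 5$
$E{\left(C \right)} = 178$ ($E{\left(C \right)} = -163 + 341 = 178$)
$n{\left(I \right)} = -202$ ($n{\left(I \right)} = \left(-1\right) 202 = -202$)
$E{\left(z{\left(0 \right)} \right)} + n{\left(D{\left(17,q{\left(6 \right)} \right)} \right)} = 178 - 202 = -24$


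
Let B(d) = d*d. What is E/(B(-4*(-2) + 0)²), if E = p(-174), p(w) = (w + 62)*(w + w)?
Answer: 609/64 ≈ 9.5156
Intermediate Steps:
p(w) = 2*w*(62 + w) (p(w) = (62 + w)*(2*w) = 2*w*(62 + w))
B(d) = d²
E = 38976 (E = 2*(-174)*(62 - 174) = 2*(-174)*(-112) = 38976)
E/(B(-4*(-2) + 0)²) = 38976/(((-4*(-2) + 0)²)²) = 38976/(((8 + 0)²)²) = 38976/((8²)²) = 38976/(64²) = 38976/4096 = 38976*(1/4096) = 609/64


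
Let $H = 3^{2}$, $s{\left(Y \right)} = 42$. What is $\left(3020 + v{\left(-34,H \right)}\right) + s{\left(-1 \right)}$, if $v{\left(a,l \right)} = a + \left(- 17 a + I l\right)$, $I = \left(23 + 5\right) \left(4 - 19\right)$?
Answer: $-174$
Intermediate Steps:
$H = 9$
$I = -420$ ($I = 28 \left(-15\right) = -420$)
$v{\left(a,l \right)} = - 420 l - 16 a$ ($v{\left(a,l \right)} = a - \left(17 a + 420 l\right) = - 420 l - 16 a$)
$\left(3020 + v{\left(-34,H \right)}\right) + s{\left(-1 \right)} = \left(3020 - 3236\right) + 42 = -216 + 42 = -174$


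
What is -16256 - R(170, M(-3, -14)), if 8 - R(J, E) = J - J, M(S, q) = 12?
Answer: -16264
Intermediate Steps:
R(J, E) = 8 (R(J, E) = 8 - (J - J) = 8 - 1*0 = 8 + 0 = 8)
-16256 - R(170, M(-3, -14)) = -16256 - 1*8 = -16256 - 8 = -16264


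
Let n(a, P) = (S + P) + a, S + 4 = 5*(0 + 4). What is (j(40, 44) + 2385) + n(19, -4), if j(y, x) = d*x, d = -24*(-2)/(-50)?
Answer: 59344/25 ≈ 2373.8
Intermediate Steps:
d = -24/25 (d = 48*(-1/50) = -24/25 ≈ -0.96000)
S = 16 (S = -4 + 5*(0 + 4) = -4 + 5*4 = -4 + 20 = 16)
n(a, P) = 16 + P + a (n(a, P) = (16 + P) + a = 16 + P + a)
j(y, x) = -24*x/25
(j(40, 44) + 2385) + n(19, -4) = (-24/25*44 + 2385) + (16 - 4 + 19) = (-1056/25 + 2385) + 31 = 58569/25 + 31 = 59344/25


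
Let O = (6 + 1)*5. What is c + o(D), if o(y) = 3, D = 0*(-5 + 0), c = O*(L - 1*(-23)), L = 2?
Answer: 878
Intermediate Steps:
O = 35 (O = 7*5 = 35)
c = 875 (c = 35*(2 - 1*(-23)) = 35*(2 + 23) = 35*25 = 875)
D = 0 (D = 0*(-5) = 0)
c + o(D) = 875 + 3 = 878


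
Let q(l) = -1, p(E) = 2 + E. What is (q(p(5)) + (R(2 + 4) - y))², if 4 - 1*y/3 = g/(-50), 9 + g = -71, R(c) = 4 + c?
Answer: 81/25 ≈ 3.2400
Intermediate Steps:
g = -80 (g = -9 - 71 = -80)
y = 36/5 (y = 12 - (-240)/(-50) = 12 - (-240)*(-1)/50 = 12 - 3*8/5 = 12 - 24/5 = 36/5 ≈ 7.2000)
(q(p(5)) + (R(2 + 4) - y))² = (-1 + ((4 + (2 + 4)) - 1*36/5))² = (-1 + ((4 + 6) - 36/5))² = (-1 + (10 - 36/5))² = (-1 + 14/5)² = (9/5)² = 81/25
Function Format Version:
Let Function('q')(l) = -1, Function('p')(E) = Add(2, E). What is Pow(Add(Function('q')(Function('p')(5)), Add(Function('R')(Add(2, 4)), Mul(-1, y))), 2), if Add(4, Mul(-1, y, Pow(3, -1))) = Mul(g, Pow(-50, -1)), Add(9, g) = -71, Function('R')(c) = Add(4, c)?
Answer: Rational(81, 25) ≈ 3.2400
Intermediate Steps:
g = -80 (g = Add(-9, -71) = -80)
y = Rational(36, 5) (y = Add(12, Mul(-3, Mul(-80, Pow(-50, -1)))) = Add(12, Mul(-3, Mul(-80, Rational(-1, 50)))) = Add(12, Mul(-3, Rational(8, 5))) = Add(12, Rational(-24, 5)) = Rational(36, 5) ≈ 7.2000)
Pow(Add(Function('q')(Function('p')(5)), Add(Function('R')(Add(2, 4)), Mul(-1, y))), 2) = Pow(Add(-1, Add(Add(4, Add(2, 4)), Mul(-1, Rational(36, 5)))), 2) = Pow(Add(-1, Add(Add(4, 6), Rational(-36, 5))), 2) = Pow(Add(-1, Add(10, Rational(-36, 5))), 2) = Pow(Add(-1, Rational(14, 5)), 2) = Pow(Rational(9, 5), 2) = Rational(81, 25)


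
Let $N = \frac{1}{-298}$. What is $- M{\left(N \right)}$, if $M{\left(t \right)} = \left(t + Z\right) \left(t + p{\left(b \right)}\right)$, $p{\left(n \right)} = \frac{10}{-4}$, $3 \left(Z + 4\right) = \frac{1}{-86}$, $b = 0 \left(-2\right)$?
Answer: $- \frac{28729579}{2863929} \approx -10.032$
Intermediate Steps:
$b = 0$
$N = - \frac{1}{298} \approx -0.0033557$
$Z = - \frac{1033}{258}$ ($Z = -4 + \frac{1}{3 \left(-86\right)} = -4 + \frac{1}{3} \left(- \frac{1}{86}\right) = -4 - \frac{1}{258} = - \frac{1033}{258} \approx -4.0039$)
$p{\left(n \right)} = - \frac{5}{2}$ ($p{\left(n \right)} = 10 \left(- \frac{1}{4}\right) = - \frac{5}{2}$)
$M{\left(t \right)} = \left(- \frac{1033}{258} + t\right) \left(- \frac{5}{2} + t\right)$ ($M{\left(t \right)} = \left(t - \frac{1033}{258}\right) \left(t - \frac{5}{2}\right) = \left(- \frac{1033}{258} + t\right) \left(- \frac{5}{2} + t\right)$)
$- M{\left(N \right)} = - (\frac{5165}{516} + \left(- \frac{1}{298}\right)^{2} - - \frac{839}{38442}) = - (\frac{5165}{516} + \frac{1}{88804} + \frac{839}{38442}) = \left(-1\right) \frac{28729579}{2863929} = - \frac{28729579}{2863929}$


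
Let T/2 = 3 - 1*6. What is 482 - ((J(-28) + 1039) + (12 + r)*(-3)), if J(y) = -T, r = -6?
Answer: -545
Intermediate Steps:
T = -6 (T = 2*(3 - 1*6) = 2*(3 - 6) = 2*(-3) = -6)
J(y) = 6 (J(y) = -1*(-6) = 6)
482 - ((J(-28) + 1039) + (12 + r)*(-3)) = 482 - ((6 + 1039) + (12 - 6)*(-3)) = 482 - (1045 + 6*(-3)) = 482 - (1045 - 18) = 482 - 1*1027 = 482 - 1027 = -545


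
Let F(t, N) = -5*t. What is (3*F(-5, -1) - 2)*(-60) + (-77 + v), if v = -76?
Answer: -4533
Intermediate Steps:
(3*F(-5, -1) - 2)*(-60) + (-77 + v) = (3*(-5*(-5)) - 2)*(-60) + (-77 - 76) = (3*25 - 2)*(-60) - 153 = (75 - 2)*(-60) - 153 = 73*(-60) - 153 = -4380 - 153 = -4533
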